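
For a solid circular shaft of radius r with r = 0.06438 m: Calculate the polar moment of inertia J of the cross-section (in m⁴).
Model: a solid circular shaft of radius r, so J = (π·r^4) / 2.
Substitute:
  J = (π × 0.06438^4) / 2
  J = 2.699 × 10⁻⁵ m⁴
Final answer: J = 2.699 × 10⁻⁵ m⁴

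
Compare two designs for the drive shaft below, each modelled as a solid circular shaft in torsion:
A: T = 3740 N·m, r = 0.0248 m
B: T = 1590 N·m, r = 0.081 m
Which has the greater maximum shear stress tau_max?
Model: a solid circular shaft in torsion, so tau_max = (2·T) / (π·r^3) (SI units).
  A: tau_max = (2 × 3740) / (π × 0.0248^3) = 1.561 × 10⁸ Pa = 156.1 MPa
  B: tau_max = (2 × 1590) / (π × 0.081^3) = 1.905 × 10⁶ Pa = 1.905 MPa
156.1 MPa > 1.905 MPa, so A is larger.
Final answer: A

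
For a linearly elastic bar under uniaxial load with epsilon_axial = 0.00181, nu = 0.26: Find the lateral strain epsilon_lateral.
Model: a linearly elastic bar under uniaxial load, so epsilon_lateral = -nu·epsilon_axial.
Substitute:
  epsilon_lateral = -(0.26 × 0.00181)
  epsilon_lateral = -0.0004706
Final answer: epsilon_lateral = -0.0004706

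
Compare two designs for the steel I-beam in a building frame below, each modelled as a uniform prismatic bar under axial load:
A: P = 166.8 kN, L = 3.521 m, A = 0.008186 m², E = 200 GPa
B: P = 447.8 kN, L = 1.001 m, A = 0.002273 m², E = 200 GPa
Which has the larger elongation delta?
Model: a uniform prismatic bar under axial load, so delta = (P·L) / (A·E) (SI units).
  A: delta = (166800 × 3.521) / (0.008186 × (2 × 10¹¹)) = 0.0003587 m = 0.3587 mm
  B: delta = (447800 × 1.001) / (0.002273 × (2 × 10¹¹)) = 0.000986 m = 0.986 mm
0.986 mm > 0.3587 mm, so B is larger.
Final answer: B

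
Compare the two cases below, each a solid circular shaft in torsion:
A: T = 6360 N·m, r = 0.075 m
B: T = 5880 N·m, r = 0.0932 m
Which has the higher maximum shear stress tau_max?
Model: a solid circular shaft in torsion, so tau_max = (2·T) / (π·r^3) (SI units).
  A: tau_max = (2 × 6360) / (π × 0.075^3) = 9.597 × 10⁶ Pa = 9.597 MPa
  B: tau_max = (2 × 5880) / (π × 0.0932^3) = 4.624 × 10⁶ Pa = 4.624 MPa
9.597 MPa > 4.624 MPa, so A is larger.
Final answer: A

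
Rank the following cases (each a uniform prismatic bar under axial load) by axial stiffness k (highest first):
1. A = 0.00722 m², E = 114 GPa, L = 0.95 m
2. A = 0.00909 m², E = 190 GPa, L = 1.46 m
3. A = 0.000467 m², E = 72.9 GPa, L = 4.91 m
Model: a uniform prismatic bar under axial load, so k = (A·E) / L (SI units).
  Case 1: k = (0.00722 × (1.14 × 10¹¹)) / 0.95 = 8.664 × 10⁸ N/m = 866.4 MN/m
  Case 2: k = (0.00909 × (1.9 × 10¹¹)) / 1.46 = 1.183 × 10⁹ N/m = 1183 MN/m
  Case 3: k = (0.000467 × (7.29 × 10¹⁰)) / 4.91 = 6.934 × 10⁶ N/m = 6.934 MN/m
Ordering: 1183 MN/m (case 2) > 866.4 MN/m (case 1) > 6.934 MN/m (case 3)
Final answer: 2, 1, 3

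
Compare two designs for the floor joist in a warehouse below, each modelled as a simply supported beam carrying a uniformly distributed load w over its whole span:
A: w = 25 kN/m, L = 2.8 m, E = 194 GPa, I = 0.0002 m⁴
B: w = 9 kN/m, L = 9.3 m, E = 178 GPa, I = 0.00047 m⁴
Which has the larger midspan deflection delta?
Model: a simply supported beam carrying a uniformly distributed load w over its whole span, so delta = (5·w·L^4) / (384·E·I) (SI units).
  A: delta = (5 × 25000 × 2.8^4) / (384 × (1.94 × 10¹¹) × 0.0002) = 0.0005157 m = 0.5157 mm
  B: delta = (5 × 9000 × 9.3^4) / (384 × (1.78 × 10¹¹) × 0.00047) = 0.01048 m = 10.48 mm
10.48 mm > 0.5157 mm, so B is larger.
Final answer: B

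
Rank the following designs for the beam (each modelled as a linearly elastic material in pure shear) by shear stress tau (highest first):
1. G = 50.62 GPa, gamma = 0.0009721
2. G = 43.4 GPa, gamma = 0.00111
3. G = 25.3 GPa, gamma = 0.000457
Model: a linearly elastic material in pure shear, so tau = G·gamma (SI units).
  Case 1: tau = (5.062 × 10¹⁰) × 0.0009721 = 4.921 × 10⁷ Pa = 49.21 MPa
  Case 2: tau = (4.34 × 10¹⁰) × 0.00111 = 4.817 × 10⁷ Pa = 48.17 MPa
  Case 3: tau = (2.53 × 10¹⁰) × 0.000457 = 1.156 × 10⁷ Pa = 11.56 MPa
Ordering: 49.21 MPa (case 1) > 48.17 MPa (case 2) > 11.56 MPa (case 3)
Final answer: 1, 2, 3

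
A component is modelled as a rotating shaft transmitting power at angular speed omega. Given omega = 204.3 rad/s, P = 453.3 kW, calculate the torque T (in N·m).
Model: a rotating shaft transmitting power at angular speed omega, so P = T·omega.
Solve for T: T = P / omega.
Convert to SI units:
  P = 453.3 kW = 453300 W
Substitute:
  T = 453300 / 204.3
  T = 2219 N·m
Final answer: T = 2219 N·m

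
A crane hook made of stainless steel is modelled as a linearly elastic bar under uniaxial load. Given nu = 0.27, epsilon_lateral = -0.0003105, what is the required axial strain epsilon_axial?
Model: a linearly elastic bar under uniaxial load, so epsilon_lateral = -nu·epsilon_axial.
Solve for epsilon_axial: epsilon_axial = -epsilon_lateral / nu.
Substitute:
  epsilon_axial = -(-0.0003105) / 0.27
  epsilon_axial = 0.00115
Final answer: epsilon_axial = 0.00115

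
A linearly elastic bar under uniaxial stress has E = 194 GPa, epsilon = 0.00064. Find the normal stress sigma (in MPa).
Model: a linearly elastic bar under uniaxial stress, so sigma = E·epsilon.
Convert to SI units:
  E = 194 GPa = 1.94 × 10¹¹ Pa
Substitute:
  sigma = (1.94 × 10¹¹) × 0.00064
  sigma = 1.242 × 10⁸ Pa
Convert: sigma = 1.242 × 10⁸ Pa = 124.2 MPa
Final answer: sigma = 124.2 MPa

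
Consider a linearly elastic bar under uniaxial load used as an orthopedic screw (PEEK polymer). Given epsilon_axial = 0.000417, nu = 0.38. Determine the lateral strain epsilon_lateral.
Model: a linearly elastic bar under uniaxial load, so epsilon_lateral = -nu·epsilon_axial.
Substitute:
  epsilon_lateral = -(0.38 × 0.000417)
  epsilon_lateral = -0.0001585
Final answer: epsilon_lateral = -0.0001585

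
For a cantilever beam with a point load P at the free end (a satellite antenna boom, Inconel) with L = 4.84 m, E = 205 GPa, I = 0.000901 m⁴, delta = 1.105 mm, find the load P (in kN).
Model: a cantilever beam with a point load P at the free end, so delta = (P·L^3) / (3·E·I).
Solve for P: P = (3·delta·E·I) / L^3.
Convert to SI units:
  E = 205 GPa = 2.05 × 10¹¹ Pa
  delta = 1.105 mm = 0.001105 m
Substitute:
  P = (3 × 0.001105 × (2.05 × 10¹¹) × 0.000901) / 4.84^3
  P = 5400 N
Convert: P = 5400 N = 5.4 kN
Final answer: P = 5.4 kN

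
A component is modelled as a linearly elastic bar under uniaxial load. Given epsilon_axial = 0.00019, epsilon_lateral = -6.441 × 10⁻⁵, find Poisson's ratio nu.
Model: a linearly elastic bar under uniaxial load, so epsilon_lateral = -nu·epsilon_axial.
Solve for nu: nu = -epsilon_lateral / epsilon_axial.
Substitute:
  nu = -(-6.441 × 10⁻⁵) / 0.00019
  nu = 0.339
Final answer: nu = 0.339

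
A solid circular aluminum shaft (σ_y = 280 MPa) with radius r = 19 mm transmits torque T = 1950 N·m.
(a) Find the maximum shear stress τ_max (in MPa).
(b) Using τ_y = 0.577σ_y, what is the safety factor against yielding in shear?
(a) For a solid circular shaft, τ_max = T·r/J with J = π·r^4/2, i.e. τ_max = 2·T / (π·r^3). Convert r = 19 mm = 0.019 m.
  τ_max = (2 × 1950) / (π × 0.019^3) = 1.81 × 10⁸ Pa = 181 MPa
(b) τ_y = 0.577 × 280 = 161.56 MPa
  SF = τ_y/τ_max = 161.56 / 181 = 0.8926
Final answer: (a) τ_max = 181 MPa, (b) SF = 0.8926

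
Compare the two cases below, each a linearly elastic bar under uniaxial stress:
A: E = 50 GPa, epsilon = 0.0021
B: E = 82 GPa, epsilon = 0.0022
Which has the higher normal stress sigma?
Model: a linearly elastic bar under uniaxial stress, so sigma = E·epsilon (SI units).
  A: sigma = (5 × 10¹⁰) × 0.0021 = 1.05 × 10⁸ Pa = 105 MPa
  B: sigma = (8.2 × 10¹⁰) × 0.0022 = 1.804 × 10⁸ Pa = 180.4 MPa
180.4 MPa > 105 MPa, so B is larger.
Final answer: B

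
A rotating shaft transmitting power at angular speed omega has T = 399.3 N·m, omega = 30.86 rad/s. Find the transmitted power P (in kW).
Model: a rotating shaft transmitting power at angular speed omega, so P = T·omega.
Substitute:
  P = 399.3 × 30.86
  P = 12320 W
Convert: P = 12320 W = 12.32 kW
Final answer: P = 12.32 kW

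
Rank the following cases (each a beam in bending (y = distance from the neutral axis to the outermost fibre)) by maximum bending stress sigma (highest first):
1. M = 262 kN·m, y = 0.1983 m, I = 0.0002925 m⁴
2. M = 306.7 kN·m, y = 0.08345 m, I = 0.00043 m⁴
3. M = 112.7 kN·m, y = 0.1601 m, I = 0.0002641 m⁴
Model: a beam in bending (y = distance from the neutral axis to the outermost fibre), so sigma = (M·y) / I (SI units).
  Case 1: sigma = (262000 × 0.1983) / 0.0002925 = 1.776 × 10⁸ Pa = 177.6 MPa
  Case 2: sigma = (306700 × 0.08345) / 0.00043 = 5.952 × 10⁷ Pa = 59.52 MPa
  Case 3: sigma = (112700 × 0.1601) / 0.0002641 = 6.832 × 10⁷ Pa = 68.32 MPa
Ordering: 177.6 MPa (case 1) > 68.32 MPa (case 3) > 59.52 MPa (case 2)
Final answer: 1, 3, 2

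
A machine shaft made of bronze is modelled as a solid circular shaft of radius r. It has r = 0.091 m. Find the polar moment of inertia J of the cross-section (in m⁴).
Model: a solid circular shaft of radius r, so J = (π·r^4) / 2.
Substitute:
  J = (π × 0.091^4) / 2
  J = 0.0001077 m⁴
Final answer: J = 0.0001077 m⁴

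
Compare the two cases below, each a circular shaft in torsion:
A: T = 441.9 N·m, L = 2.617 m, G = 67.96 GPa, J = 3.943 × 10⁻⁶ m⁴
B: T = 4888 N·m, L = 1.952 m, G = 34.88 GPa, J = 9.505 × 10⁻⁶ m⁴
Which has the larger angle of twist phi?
Model: a circular shaft in torsion, so phi = (T·L) / (G·J) (SI units).
  A: phi = (441.9 × 2.617) / ((6.796 × 10¹⁰) × (3.943 × 10⁻⁶)) = 0.004316 rad = 0.2473°
  B: phi = (4888 × 1.952) / ((3.488 × 10¹⁰) × (9.505 × 10⁻⁶)) = 0.02878 rad = 1.649°
1.649° > 0.2473°, so B is larger.
Final answer: B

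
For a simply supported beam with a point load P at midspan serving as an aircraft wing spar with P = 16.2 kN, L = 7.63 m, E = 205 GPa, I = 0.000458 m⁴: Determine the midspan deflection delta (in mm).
Model: a simply supported beam with a point load P at midspan, so delta = (P·L^3) / (48·E·I).
Convert to SI units:
  P = 16.2 kN = 16200 N
  E = 205 GPa = 2.05 × 10¹¹ Pa
Substitute:
  delta = (16200 × 7.63^3) / (48 × (2.05 × 10¹¹) × 0.000458)
  delta = 0.001597 m
Convert: delta = 0.001597 m = 1.597 mm
Final answer: delta = 1.597 mm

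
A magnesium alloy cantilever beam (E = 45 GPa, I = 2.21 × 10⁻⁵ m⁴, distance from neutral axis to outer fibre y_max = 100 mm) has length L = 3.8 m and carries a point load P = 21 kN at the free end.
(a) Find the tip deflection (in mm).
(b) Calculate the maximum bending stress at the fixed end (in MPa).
(a) Tip deflection of a cantilever with an end point load: δ = P·L^3 / (3·E·I). Convert P = 21 kN = 21000 N, E = 45 GPa = 4.5 × 10¹⁰ Pa.
  δ = (21000 × 3.8^3) / (3 × (4.5 × 10¹⁰) × (2.21 × 10⁻⁵)) = 0.3862 m = 386.2 mm
(b) Maximum bending moment at the fixed end: M = P·L = 21000 × 3.8 = 79800 N·m. Convert y_max = 100 mm = 0.1 m.
  σ = M·y_max / I = (79800 × 0.1) / (2.21 × 10⁻⁵) = 3.611 × 10⁸ Pa = 361.1 MPa
Final answer: (a) δ = 386.2 mm, (b) σ = 361.1 MPa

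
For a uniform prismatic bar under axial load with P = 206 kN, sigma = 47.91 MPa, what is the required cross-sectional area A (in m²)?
Model: a uniform prismatic bar under axial load, so sigma = P / A.
Solve for A: A = P / sigma.
Convert to SI units:
  P = 206 kN = 206000 N
  sigma = 47.91 MPa = 4.791 × 10⁷ Pa
Substitute:
  A = 206000 / (4.791 × 10⁷)
  A = 0.0043 m²
Final answer: A = 0.0043 m²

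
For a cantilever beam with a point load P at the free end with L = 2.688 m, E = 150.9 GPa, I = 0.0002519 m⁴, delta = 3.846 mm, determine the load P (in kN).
Model: a cantilever beam with a point load P at the free end, so delta = (P·L^3) / (3·E·I).
Solve for P: P = (3·delta·E·I) / L^3.
Convert to SI units:
  E = 150.9 GPa = 1.509 × 10¹¹ Pa
  delta = 3.846 mm = 0.003846 m
Substitute:
  P = (3 × 0.003846 × (1.509 × 10¹¹) × 0.0002519) / 2.688^3
  P = 22580 N
Convert: P = 22580 N = 22.58 kN
Final answer: P = 22.58 kN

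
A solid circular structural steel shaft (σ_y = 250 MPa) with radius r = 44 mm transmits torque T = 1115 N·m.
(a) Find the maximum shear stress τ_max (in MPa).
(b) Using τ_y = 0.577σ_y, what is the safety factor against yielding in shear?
(a) For a solid circular shaft, τ_max = T·r/J with J = π·r^4/2, i.e. τ_max = 2·T / (π·r^3). Convert r = 44 mm = 0.044 m.
  τ_max = (2 × 1115) / (π × 0.044^3) = 8.333 × 10⁶ Pa = 8.333 MPa
(b) τ_y = 0.577 × 250 = 144.25 MPa
  SF = τ_y/τ_max = 144.25 / 8.333 = 17.31
Final answer: (a) τ_max = 8.333 MPa, (b) SF = 17.31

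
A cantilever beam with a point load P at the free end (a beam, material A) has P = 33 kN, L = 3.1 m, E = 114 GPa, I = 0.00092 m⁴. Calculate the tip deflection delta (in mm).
Model: a cantilever beam with a point load P at the free end, so delta = (P·L^3) / (3·E·I).
Convert to SI units:
  P = 33 kN = 33000 N
  E = 114 GPa = 1.14 × 10¹¹ Pa
Substitute:
  delta = (33000 × 3.1^3) / (3 × (1.14 × 10¹¹) × 0.00092)
  delta = 0.003125 m
Convert: delta = 0.003125 m = 3.125 mm
Final answer: delta = 3.125 mm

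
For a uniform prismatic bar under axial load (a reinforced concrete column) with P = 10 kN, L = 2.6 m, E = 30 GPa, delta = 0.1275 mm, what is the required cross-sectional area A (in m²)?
Model: a uniform prismatic bar under axial load, so delta = (P·L) / (A·E).
Solve for A: A = (P·L) / (delta·E).
Convert to SI units:
  P = 10 kN = 10000 N
  E = 30 GPa = 3 × 10¹⁰ Pa
  delta = 0.1275 mm = 0.0001275 m
Substitute:
  A = (10000 × 2.6) / (0.0001275 × (3 × 10¹⁰))
  A = 0.006797 m²
Final answer: A = 0.006797 m²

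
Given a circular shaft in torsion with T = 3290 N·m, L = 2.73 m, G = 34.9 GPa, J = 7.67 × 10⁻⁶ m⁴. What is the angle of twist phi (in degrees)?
Model: a circular shaft in torsion, so phi = (T·L) / (G·J).
Convert to SI units:
  G = 34.9 GPa = 3.49 × 10¹⁰ Pa
Substitute:
  phi = (3290 × 2.73) / ((3.49 × 10¹⁰) × (7.67 × 10⁻⁶))
  phi = 0.03355 rad
Convert to degrees: phi = 0.03355 × 180/π = 1.922°
Final answer: phi = 1.922°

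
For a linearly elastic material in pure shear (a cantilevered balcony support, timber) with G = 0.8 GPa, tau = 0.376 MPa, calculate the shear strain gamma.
Model: a linearly elastic material in pure shear, so tau = G·gamma.
Solve for gamma: gamma = tau / G.
Convert to SI units:
  G = 0.8 GPa = 8 × 10⁸ Pa
  tau = 0.376 MPa = 376000 Pa
Substitute:
  gamma = 376000 / (8 × 10⁸)
  gamma = 0.00047
Final answer: gamma = 0.00047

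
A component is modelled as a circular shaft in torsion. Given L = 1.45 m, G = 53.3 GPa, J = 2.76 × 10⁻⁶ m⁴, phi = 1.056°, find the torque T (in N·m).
Model: a circular shaft in torsion, so phi = (T·L) / (G·J).
Solve for T: T = (phi·G·J) / L.
Convert to SI units:
  G = 53.3 GPa = 5.33 × 10¹⁰ Pa
  phi = 1.056° = 0.01843 rad
Substitute:
  T = (0.01843 × (5.33 × 10¹⁰) × (2.76 × 10⁻⁶)) / 1.45
  T = 1870 N·m
Final answer: T = 1870 N·m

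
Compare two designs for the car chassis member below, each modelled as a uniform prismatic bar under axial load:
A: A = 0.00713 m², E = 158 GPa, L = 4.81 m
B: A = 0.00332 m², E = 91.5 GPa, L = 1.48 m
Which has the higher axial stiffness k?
Model: a uniform prismatic bar under axial load, so k = (A·E) / L (SI units).
  A: k = (0.00713 × (1.58 × 10¹¹)) / 4.81 = 2.342 × 10⁸ N/m = 234.2 MN/m
  B: k = (0.00332 × (9.15 × 10¹⁰)) / 1.48 = 2.053 × 10⁸ N/m = 205.3 MN/m
234.2 MN/m > 205.3 MN/m, so A is larger.
Final answer: A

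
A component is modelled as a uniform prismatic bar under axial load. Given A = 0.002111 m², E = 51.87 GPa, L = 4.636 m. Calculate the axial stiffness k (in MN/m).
Model: a uniform prismatic bar under axial load, so k = (A·E) / L.
Convert to SI units:
  E = 51.87 GPa = 5.187 × 10¹⁰ Pa
Substitute:
  k = (0.002111 × (5.187 × 10¹⁰)) / 4.636
  k = 2.362 × 10⁷ N/m
Convert: k = 2.362 × 10⁷ N/m = 23.62 MN/m
Final answer: k = 23.62 MN/m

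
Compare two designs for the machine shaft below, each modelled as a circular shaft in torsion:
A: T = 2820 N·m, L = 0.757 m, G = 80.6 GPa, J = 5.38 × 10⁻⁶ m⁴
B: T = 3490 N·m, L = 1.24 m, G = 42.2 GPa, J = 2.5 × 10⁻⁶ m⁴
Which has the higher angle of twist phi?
Model: a circular shaft in torsion, so phi = (T·L) / (G·J) (SI units).
  A: phi = (2820 × 0.757) / ((8.06 × 10¹⁰) × (5.38 × 10⁻⁶)) = 0.004923 rad = 0.2821°
  B: phi = (3490 × 1.24) / ((4.22 × 10¹⁰) × (2.5 × 10⁻⁶)) = 0.04102 rad = 2.35°
2.35° > 0.2821°, so B is larger.
Final answer: B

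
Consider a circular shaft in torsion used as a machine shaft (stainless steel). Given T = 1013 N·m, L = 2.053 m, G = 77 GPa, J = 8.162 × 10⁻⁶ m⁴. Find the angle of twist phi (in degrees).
Model: a circular shaft in torsion, so phi = (T·L) / (G·J).
Convert to SI units:
  G = 77 GPa = 7.7 × 10¹⁰ Pa
Substitute:
  phi = (1013 × 2.053) / ((7.7 × 10¹⁰) × (8.162 × 10⁻⁶))
  phi = 0.003309 rad
Convert to degrees: phi = 0.003309 × 180/π = 0.1896°
Final answer: phi = 0.1896°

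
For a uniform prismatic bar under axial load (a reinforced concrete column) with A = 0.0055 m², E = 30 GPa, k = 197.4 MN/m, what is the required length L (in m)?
Model: a uniform prismatic bar under axial load, so k = (A·E) / L.
Solve for L: L = (A·E) / k.
Convert to SI units:
  E = 30 GPa = 3 × 10¹⁰ Pa
  k = 197.4 MN/m = 1.974 × 10⁸ N/m
Substitute:
  L = (0.0055 × (3 × 10¹⁰)) / (1.974 × 10⁸)
  L = 0.8359 m
Final answer: L = 0.8359 m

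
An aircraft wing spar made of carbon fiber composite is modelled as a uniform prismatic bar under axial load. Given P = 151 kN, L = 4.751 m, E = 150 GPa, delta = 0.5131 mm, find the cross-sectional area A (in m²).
Model: a uniform prismatic bar under axial load, so delta = (P·L) / (A·E).
Solve for A: A = (P·L) / (delta·E).
Convert to SI units:
  P = 151 kN = 151000 N
  E = 150 GPa = 1.5 × 10¹¹ Pa
  delta = 0.5131 mm = 0.0005131 m
Substitute:
  A = (151000 × 4.751) / (0.0005131 × (1.5 × 10¹¹))
  A = 0.009321 m²
Final answer: A = 0.009321 m²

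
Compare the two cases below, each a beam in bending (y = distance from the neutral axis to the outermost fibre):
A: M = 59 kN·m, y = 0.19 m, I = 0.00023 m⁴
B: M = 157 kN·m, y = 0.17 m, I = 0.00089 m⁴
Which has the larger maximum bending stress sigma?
Model: a beam in bending (y = distance from the neutral axis to the outermost fibre), so sigma = (M·y) / I (SI units).
  A: sigma = (59000 × 0.19) / 0.00023 = 4.874 × 10⁷ Pa = 48.74 MPa
  B: sigma = (157000 × 0.17) / 0.00089 = 2.999 × 10⁷ Pa = 29.99 MPa
48.74 MPa > 29.99 MPa, so A is larger.
Final answer: A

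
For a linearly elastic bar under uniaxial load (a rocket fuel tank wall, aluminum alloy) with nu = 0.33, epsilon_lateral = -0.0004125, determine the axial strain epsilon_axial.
Model: a linearly elastic bar under uniaxial load, so epsilon_lateral = -nu·epsilon_axial.
Solve for epsilon_axial: epsilon_axial = -epsilon_lateral / nu.
Substitute:
  epsilon_axial = -(-0.0004125) / 0.33
  epsilon_axial = 0.00125
Final answer: epsilon_axial = 0.00125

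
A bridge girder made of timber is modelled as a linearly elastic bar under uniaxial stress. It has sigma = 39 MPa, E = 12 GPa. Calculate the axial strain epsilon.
Model: a linearly elastic bar under uniaxial stress, so epsilon = sigma / E.
Convert to SI units:
  sigma = 39 MPa = 3.9 × 10⁷ Pa
  E = 12 GPa = 1.2 × 10¹⁰ Pa
Substitute:
  epsilon = (3.9 × 10⁷) / (1.2 × 10¹⁰)
  epsilon = 0.00325
Final answer: epsilon = 0.00325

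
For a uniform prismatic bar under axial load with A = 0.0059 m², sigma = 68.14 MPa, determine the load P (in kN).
Model: a uniform prismatic bar under axial load, so sigma = P / A.
Solve for P: P = sigma·A.
Convert to SI units:
  sigma = 68.14 MPa = 6.814 × 10⁷ Pa
Substitute:
  P = (6.814 × 10⁷) × 0.0059
  P = 402000 N
Convert: P = 402000 N = 402 kN
Final answer: P = 402 kN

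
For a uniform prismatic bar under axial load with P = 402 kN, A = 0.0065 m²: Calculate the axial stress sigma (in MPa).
Model: a uniform prismatic bar under axial load, so sigma = P / A.
Convert to SI units:
  P = 402 kN = 402000 N
Substitute:
  sigma = 402000 / 0.0065
  sigma = 6.185 × 10⁷ Pa
Convert: sigma = 6.185 × 10⁷ Pa = 61.85 MPa
Final answer: sigma = 61.85 MPa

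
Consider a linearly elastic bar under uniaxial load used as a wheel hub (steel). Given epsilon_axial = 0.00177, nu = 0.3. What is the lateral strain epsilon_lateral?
Model: a linearly elastic bar under uniaxial load, so epsilon_lateral = -nu·epsilon_axial.
Substitute:
  epsilon_lateral = -(0.3 × 0.00177)
  epsilon_lateral = -0.000531
Final answer: epsilon_lateral = -0.000531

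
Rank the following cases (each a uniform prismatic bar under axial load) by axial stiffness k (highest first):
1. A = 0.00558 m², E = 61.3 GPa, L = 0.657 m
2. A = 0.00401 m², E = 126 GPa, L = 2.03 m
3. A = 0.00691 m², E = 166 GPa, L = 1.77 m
Model: a uniform prismatic bar under axial load, so k = (A·E) / L (SI units).
  Case 1: k = (0.00558 × (6.13 × 10¹⁰)) / 0.657 = 5.206 × 10⁸ N/m = 520.6 MN/m
  Case 2: k = (0.00401 × (1.26 × 10¹¹)) / 2.03 = 2.489 × 10⁸ N/m = 248.9 MN/m
  Case 3: k = (0.00691 × (1.66 × 10¹¹)) / 1.77 = 6.481 × 10⁸ N/m = 648.1 MN/m
Ordering: 648.1 MN/m (case 3) > 520.6 MN/m (case 1) > 248.9 MN/m (case 2)
Final answer: 3, 1, 2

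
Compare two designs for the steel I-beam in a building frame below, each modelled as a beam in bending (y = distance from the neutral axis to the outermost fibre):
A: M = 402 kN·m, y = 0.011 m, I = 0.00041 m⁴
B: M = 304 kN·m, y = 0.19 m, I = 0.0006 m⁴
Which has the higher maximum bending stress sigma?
Model: a beam in bending (y = distance from the neutral axis to the outermost fibre), so sigma = (M·y) / I (SI units).
  A: sigma = (402000 × 0.011) / 0.00041 = 1.079 × 10⁷ Pa = 10.79 MPa
  B: sigma = (304000 × 0.19) / 0.0006 = 9.627 × 10⁷ Pa = 96.27 MPa
96.27 MPa > 10.79 MPa, so B is larger.
Final answer: B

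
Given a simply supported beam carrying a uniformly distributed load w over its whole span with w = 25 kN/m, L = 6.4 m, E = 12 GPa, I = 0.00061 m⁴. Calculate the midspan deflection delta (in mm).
Model: a simply supported beam carrying a uniformly distributed load w over its whole span, so delta = (5·w·L^4) / (384·E·I).
Convert to SI units:
  w = 25 kN/m = 25000 N/m
  E = 12 GPa = 1.2 × 10¹⁰ Pa
Substitute:
  delta = (5 × 25000 × 6.4^4) / (384 × (1.2 × 10¹⁰) × 0.00061)
  delta = 0.07461 m
Convert: delta = 0.07461 m = 74.61 mm
Final answer: delta = 74.61 mm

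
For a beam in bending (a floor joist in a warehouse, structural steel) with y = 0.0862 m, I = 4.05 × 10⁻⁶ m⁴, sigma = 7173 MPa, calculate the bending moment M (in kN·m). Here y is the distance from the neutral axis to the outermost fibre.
Model: a beam in bending, so sigma = (M·y) / I.
Solve for M: M = (sigma·I) / y.
Convert to SI units:
  sigma = 7173 MPa = 7.173 × 10⁹ Pa
Substitute:
  M = ((7.173 × 10⁹) × (4.05 × 10⁻⁶)) / 0.0862
  M = 337000 N·m
Convert: M = 337000 N·m = 337 kN·m
Final answer: M = 337 kN·m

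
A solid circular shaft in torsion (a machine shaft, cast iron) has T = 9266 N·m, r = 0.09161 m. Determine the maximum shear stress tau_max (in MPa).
Model: a solid circular shaft in torsion, so tau_max = (2·T) / (π·r^3).
Substitute:
  tau_max = (2 × 9266) / (π × 0.09161^3)
  tau_max = 7.673 × 10⁶ Pa
Convert: tau_max = 7.673 × 10⁶ Pa = 7.673 MPa
Final answer: tau_max = 7.673 MPa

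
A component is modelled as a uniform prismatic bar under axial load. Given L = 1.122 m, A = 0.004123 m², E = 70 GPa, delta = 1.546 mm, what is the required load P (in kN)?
Model: a uniform prismatic bar under axial load, so delta = (P·L) / (A·E).
Solve for P: P = (delta·A·E) / L.
Convert to SI units:
  E = 70 GPa = 7 × 10¹⁰ Pa
  delta = 1.546 mm = 0.001546 m
Substitute:
  P = (0.001546 × 0.004123 × (7 × 10¹⁰)) / 1.122
  P = 397700 N
Convert: P = 397700 N = 397.7 kN
Final answer: P = 397.7 kN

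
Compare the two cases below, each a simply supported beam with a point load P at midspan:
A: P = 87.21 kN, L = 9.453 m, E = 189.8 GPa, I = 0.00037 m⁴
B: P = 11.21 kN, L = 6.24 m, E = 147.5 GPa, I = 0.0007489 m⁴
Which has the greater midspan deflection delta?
Model: a simply supported beam with a point load P at midspan, so delta = (P·L^3) / (48·E·I) (SI units).
  A: delta = (87210 × 9.453^3) / (48 × (1.898 × 10¹¹) × 0.00037) = 0.02185 m = 21.85 mm
  B: delta = (11210 × 6.24^3) / (48 × (1.475 × 10¹¹) × 0.0007489) = 0.0005137 m = 0.5137 mm
21.85 mm > 0.5137 mm, so A is larger.
Final answer: A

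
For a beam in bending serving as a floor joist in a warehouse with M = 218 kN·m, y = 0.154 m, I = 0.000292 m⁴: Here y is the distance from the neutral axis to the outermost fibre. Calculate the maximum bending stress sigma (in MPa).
Model: a beam in bending, so sigma = (M·y) / I.
Convert to SI units:
  M = 218 kN·m = 218000 N·m
Substitute:
  sigma = (218000 × 0.154) / 0.000292
  sigma = 1.15 × 10⁸ Pa
Convert: sigma = 1.15 × 10⁸ Pa = 115 MPa
Final answer: sigma = 115 MPa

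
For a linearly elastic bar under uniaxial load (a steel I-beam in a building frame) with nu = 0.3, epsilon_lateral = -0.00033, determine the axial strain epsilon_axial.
Model: a linearly elastic bar under uniaxial load, so epsilon_lateral = -nu·epsilon_axial.
Solve for epsilon_axial: epsilon_axial = -epsilon_lateral / nu.
Substitute:
  epsilon_axial = -(-0.00033) / 0.3
  epsilon_axial = 0.0011
Final answer: epsilon_axial = 0.0011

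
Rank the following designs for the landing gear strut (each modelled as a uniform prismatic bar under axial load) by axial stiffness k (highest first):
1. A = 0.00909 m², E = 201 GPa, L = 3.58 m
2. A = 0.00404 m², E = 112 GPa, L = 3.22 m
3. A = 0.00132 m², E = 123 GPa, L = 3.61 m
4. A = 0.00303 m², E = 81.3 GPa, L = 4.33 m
Model: a uniform prismatic bar under axial load, so k = (A·E) / L (SI units).
  Case 1: k = (0.00909 × (2.01 × 10¹¹)) / 3.58 = 5.104 × 10⁸ N/m = 510.4 MN/m
  Case 2: k = (0.00404 × (1.12 × 10¹¹)) / 3.22 = 1.405 × 10⁸ N/m = 140.5 MN/m
  Case 3: k = (0.00132 × (1.23 × 10¹¹)) / 3.61 = 4.498 × 10⁷ N/m = 44.98 MN/m
  Case 4: k = (0.00303 × (8.13 × 10¹⁰)) / 4.33 = 5.689 × 10⁷ N/m = 56.89 MN/m
Ordering: 510.4 MN/m (case 1) > 140.5 MN/m (case 2) > 56.89 MN/m (case 4) > 44.98 MN/m (case 3)
Final answer: 1, 2, 4, 3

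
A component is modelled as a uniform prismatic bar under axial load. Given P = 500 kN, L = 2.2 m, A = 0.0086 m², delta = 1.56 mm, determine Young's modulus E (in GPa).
Model: a uniform prismatic bar under axial load, so delta = (P·L) / (A·E).
Solve for E: E = (P·L) / (delta·A).
Convert to SI units:
  P = 500 kN = 500000 N
  delta = 1.56 mm = 0.00156 m
Substitute:
  E = (500000 × 2.2) / (0.00156 × 0.0086)
  E = 8.199 × 10¹⁰ Pa
Convert: E = 8.199 × 10¹⁰ Pa = 81.99 GPa
Final answer: E = 81.99 GPa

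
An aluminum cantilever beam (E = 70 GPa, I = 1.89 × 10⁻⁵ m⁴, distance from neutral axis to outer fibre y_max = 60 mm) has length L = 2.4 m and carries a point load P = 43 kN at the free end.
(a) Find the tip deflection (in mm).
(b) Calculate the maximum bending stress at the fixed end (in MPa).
(a) Tip deflection of a cantilever with an end point load: δ = P·L^3 / (3·E·I). Convert P = 43 kN = 43000 N, E = 70 GPa = 7 × 10¹⁰ Pa.
  δ = (43000 × 2.4^3) / (3 × (7 × 10¹⁰) × (1.89 × 10⁻⁵)) = 0.1498 m = 149.8 mm
(b) Maximum bending moment at the fixed end: M = P·L = 43000 × 2.4 = 103200 N·m. Convert y_max = 60 mm = 0.06 m.
  σ = M·y_max / I = (103200 × 0.06) / (1.89 × 10⁻⁵) = 3.276 × 10⁸ Pa = 327.6 MPa
Final answer: (a) δ = 149.8 mm, (b) σ = 327.6 MPa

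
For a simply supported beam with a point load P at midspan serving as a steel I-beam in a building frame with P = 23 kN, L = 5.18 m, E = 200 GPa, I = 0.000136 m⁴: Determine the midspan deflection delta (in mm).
Model: a simply supported beam with a point load P at midspan, so delta = (P·L^3) / (48·E·I).
Convert to SI units:
  P = 23 kN = 23000 N
  E = 200 GPa = 2 × 10¹¹ Pa
Substitute:
  delta = (23000 × 5.18^3) / (48 × (2 × 10¹¹) × 0.000136)
  delta = 0.002449 m
Convert: delta = 0.002449 m = 2.449 mm
Final answer: delta = 2.449 mm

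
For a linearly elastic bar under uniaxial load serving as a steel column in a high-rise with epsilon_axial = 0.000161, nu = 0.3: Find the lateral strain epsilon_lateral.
Model: a linearly elastic bar under uniaxial load, so epsilon_lateral = -nu·epsilon_axial.
Substitute:
  epsilon_lateral = -(0.3 × 0.000161)
  epsilon_lateral = -4.83 × 10⁻⁵
Final answer: epsilon_lateral = -4.83 × 10⁻⁵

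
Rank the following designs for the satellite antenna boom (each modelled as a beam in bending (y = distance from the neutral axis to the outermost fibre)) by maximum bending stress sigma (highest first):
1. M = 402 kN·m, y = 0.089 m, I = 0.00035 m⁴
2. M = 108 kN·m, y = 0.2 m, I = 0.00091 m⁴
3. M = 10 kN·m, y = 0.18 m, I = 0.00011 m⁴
Model: a beam in bending (y = distance from the neutral axis to the outermost fibre), so sigma = (M·y) / I (SI units).
  Case 1: sigma = (402000 × 0.089) / 0.00035 = 1.022 × 10⁸ Pa = 102.2 MPa
  Case 2: sigma = (108000 × 0.2) / 0.00091 = 2.374 × 10⁷ Pa = 23.74 MPa
  Case 3: sigma = (10000 × 0.18) / 0.00011 = 1.636 × 10⁷ Pa = 16.36 MPa
Ordering: 102.2 MPa (case 1) > 23.74 MPa (case 2) > 16.36 MPa (case 3)
Final answer: 1, 2, 3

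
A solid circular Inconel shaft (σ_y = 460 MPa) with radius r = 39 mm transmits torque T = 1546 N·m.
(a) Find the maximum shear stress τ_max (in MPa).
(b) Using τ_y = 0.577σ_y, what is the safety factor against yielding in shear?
(a) For a solid circular shaft, τ_max = T·r/J with J = π·r^4/2, i.e. τ_max = 2·T / (π·r^3). Convert r = 39 mm = 0.039 m.
  τ_max = (2 × 1546) / (π × 0.039^3) = 1.659 × 10⁷ Pa = 16.59 MPa
(b) τ_y = 0.577 × 460 = 265.42 MPa
  SF = τ_y/τ_max = 265.42 / 16.59 = 16
Final answer: (a) τ_max = 16.59 MPa, (b) SF = 16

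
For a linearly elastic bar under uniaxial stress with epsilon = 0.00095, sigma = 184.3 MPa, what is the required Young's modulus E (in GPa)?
Model: a linearly elastic bar under uniaxial stress, so sigma = E·epsilon.
Solve for E: E = sigma / epsilon.
Convert to SI units:
  sigma = 184.3 MPa = 1.843 × 10⁸ Pa
Substitute:
  E = (1.843 × 10⁸) / 0.00095
  E = 1.94 × 10¹¹ Pa
Convert: E = 1.94 × 10¹¹ Pa = 194 GPa
Final answer: E = 194 GPa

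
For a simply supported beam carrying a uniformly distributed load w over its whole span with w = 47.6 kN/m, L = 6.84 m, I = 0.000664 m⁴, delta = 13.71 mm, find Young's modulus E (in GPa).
Model: a simply supported beam carrying a uniformly distributed load w over its whole span, so delta = (5·w·L^4) / (384·E·I).
Solve for E: E = (5·w·L^4) / (384·delta·I).
Convert to SI units:
  w = 47.6 kN/m = 47600 N/m
  delta = 13.71 mm = 0.01371 m
Substitute:
  E = (5 × 47600 × 6.84^4) / (384 × 0.01371 × 0.000664)
  E = 1.49 × 10¹¹ Pa
Convert: E = 1.49 × 10¹¹ Pa = 149 GPa
Final answer: E = 149 GPa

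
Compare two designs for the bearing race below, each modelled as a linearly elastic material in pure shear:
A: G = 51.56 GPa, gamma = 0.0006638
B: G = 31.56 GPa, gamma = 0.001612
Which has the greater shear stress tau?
Model: a linearly elastic material in pure shear, so tau = G·gamma (SI units).
  A: tau = (5.156 × 10¹⁰) × 0.0006638 = 3.423 × 10⁷ Pa = 34.23 MPa
  B: tau = (3.156 × 10¹⁰) × 0.001612 = 5.087 × 10⁷ Pa = 50.87 MPa
50.87 MPa > 34.23 MPa, so B is larger.
Final answer: B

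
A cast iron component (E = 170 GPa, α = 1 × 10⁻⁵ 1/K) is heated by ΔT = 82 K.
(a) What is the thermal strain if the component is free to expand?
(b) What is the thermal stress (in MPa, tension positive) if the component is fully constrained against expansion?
(a) Free thermal strain ε_th = α·ΔT = (1 × 10⁻⁵) × 82 = 0.00082
(b) Fully constrained, the expansion is suppressed, so σ = -E·α·ΔT. Convert E = 170 GPa = 1.7 × 10¹¹ Pa.
  σ = -(1.7 × 10¹¹) × (1 × 10⁻⁵) × 82 = -1.394 × 10⁸ Pa = -139.4 MPa (compressive)
Final answer: (a) ε_th = 0.00082, (b) σ = -139.4 MPa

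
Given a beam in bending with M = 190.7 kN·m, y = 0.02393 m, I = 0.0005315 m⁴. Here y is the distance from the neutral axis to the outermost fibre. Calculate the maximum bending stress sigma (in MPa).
Model: a beam in bending, so sigma = (M·y) / I.
Convert to SI units:
  M = 190.7 kN·m = 190700 N·m
Substitute:
  sigma = (190700 × 0.02393) / 0.0005315
  sigma = 8.586 × 10⁶ Pa
Convert: sigma = 8.586 × 10⁶ Pa = 8.586 MPa
Final answer: sigma = 8.586 MPa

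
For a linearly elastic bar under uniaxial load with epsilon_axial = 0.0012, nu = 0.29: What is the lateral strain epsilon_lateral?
Model: a linearly elastic bar under uniaxial load, so epsilon_lateral = -nu·epsilon_axial.
Substitute:
  epsilon_lateral = -(0.29 × 0.0012)
  epsilon_lateral = -0.000348
Final answer: epsilon_lateral = -0.000348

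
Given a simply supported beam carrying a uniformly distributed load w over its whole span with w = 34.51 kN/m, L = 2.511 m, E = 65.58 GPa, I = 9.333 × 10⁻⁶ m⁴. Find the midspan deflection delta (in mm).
Model: a simply supported beam carrying a uniformly distributed load w over its whole span, so delta = (5·w·L^4) / (384·E·I).
Convert to SI units:
  w = 34.51 kN/m = 34510 N/m
  E = 65.58 GPa = 6.558 × 10¹⁰ Pa
Substitute:
  delta = (5 × 34510 × 2.511^4) / (384 × (6.558 × 10¹⁰) × (9.333 × 10⁻⁶))
  delta = 0.02919 m
Convert: delta = 0.02919 m = 29.19 mm
Final answer: delta = 29.19 mm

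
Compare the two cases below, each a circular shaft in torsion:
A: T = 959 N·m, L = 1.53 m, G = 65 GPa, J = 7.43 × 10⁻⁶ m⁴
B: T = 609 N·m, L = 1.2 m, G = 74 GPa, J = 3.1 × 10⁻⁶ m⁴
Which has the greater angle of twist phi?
Model: a circular shaft in torsion, so phi = (T·L) / (G·J) (SI units).
  A: phi = (959 × 1.53) / ((6.5 × 10¹⁰) × (7.43 × 10⁻⁶)) = 0.003038 rad = 0.1741°
  B: phi = (609 × 1.2) / ((7.4 × 10¹⁰) × (3.1 × 10⁻⁶)) = 0.003186 rad = 0.1825°
0.1825° > 0.1741°, so B is larger.
Final answer: B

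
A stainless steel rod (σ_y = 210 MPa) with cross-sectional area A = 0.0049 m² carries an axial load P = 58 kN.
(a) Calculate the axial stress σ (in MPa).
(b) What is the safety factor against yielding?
(a) Axial stress σ = P/A. Convert P = 58 kN = 58000 N.
  σ = 58000 / 0.0049 = 1.184 × 10⁷ Pa = 11.84 MPa
(b) Safety factor SF = σ_y/σ = 210 / 11.84 = 17.74
Final answer: (a) σ = 11.84 MPa, (b) SF = 17.74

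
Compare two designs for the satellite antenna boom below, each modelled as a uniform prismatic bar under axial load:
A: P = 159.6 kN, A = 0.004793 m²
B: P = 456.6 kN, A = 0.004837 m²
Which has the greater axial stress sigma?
Model: a uniform prismatic bar under axial load, so sigma = P / A (SI units).
  A: sigma = 159600 / 0.004793 = 3.33 × 10⁷ Pa = 33.3 MPa
  B: sigma = 456600 / 0.004837 = 9.44 × 10⁷ Pa = 94.4 MPa
94.4 MPa > 33.3 MPa, so B is larger.
Final answer: B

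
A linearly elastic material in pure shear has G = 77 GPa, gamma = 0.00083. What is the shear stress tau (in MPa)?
Model: a linearly elastic material in pure shear, so tau = G·gamma.
Convert to SI units:
  G = 77 GPa = 7.7 × 10¹⁰ Pa
Substitute:
  tau = (7.7 × 10¹⁰) × 0.00083
  tau = 6.391 × 10⁷ Pa
Convert: tau = 6.391 × 10⁷ Pa = 63.91 MPa
Final answer: tau = 63.91 MPa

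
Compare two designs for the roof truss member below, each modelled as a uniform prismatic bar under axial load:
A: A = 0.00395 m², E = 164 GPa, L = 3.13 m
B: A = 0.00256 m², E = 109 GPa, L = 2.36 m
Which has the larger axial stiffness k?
Model: a uniform prismatic bar under axial load, so k = (A·E) / L (SI units).
  A: k = (0.00395 × (1.64 × 10¹¹)) / 3.13 = 2.07 × 10⁸ N/m = 207 MN/m
  B: k = (0.00256 × (1.09 × 10¹¹)) / 2.36 = 1.182 × 10⁸ N/m = 118.2 MN/m
207 MN/m > 118.2 MN/m, so A is larger.
Final answer: A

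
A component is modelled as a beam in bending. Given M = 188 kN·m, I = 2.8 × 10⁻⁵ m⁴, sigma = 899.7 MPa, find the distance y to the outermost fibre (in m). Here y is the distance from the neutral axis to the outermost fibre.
Model: a beam in bending, so sigma = (M·y) / I.
Solve for y: y = (sigma·I) / M.
Convert to SI units:
  M = 188 kN·m = 188000 N·m
  sigma = 899.7 MPa = 8.997 × 10⁸ Pa
Substitute:
  y = ((8.997 × 10⁸) × (2.8 × 10⁻⁵)) / 188000
  y = 0.134 m
Final answer: y = 0.134 m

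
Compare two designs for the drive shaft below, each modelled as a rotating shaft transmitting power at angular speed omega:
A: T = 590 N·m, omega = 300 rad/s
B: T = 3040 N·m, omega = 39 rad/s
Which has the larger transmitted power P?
Model: a rotating shaft transmitting power at angular speed omega, so P = T·omega (SI units).
  A: P = 590 × 300 = 177000 W = 177 kW
  B: P = 3040 × 39 = 118600 W = 118.6 kW
177 kW > 118.6 kW, so A is larger.
Final answer: A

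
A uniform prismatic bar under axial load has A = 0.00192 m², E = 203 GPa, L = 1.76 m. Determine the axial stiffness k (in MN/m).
Model: a uniform prismatic bar under axial load, so k = (A·E) / L.
Convert to SI units:
  E = 203 GPa = 2.03 × 10¹¹ Pa
Substitute:
  k = (0.00192 × (2.03 × 10¹¹)) / 1.76
  k = 2.215 × 10⁸ N/m
Convert: k = 2.215 × 10⁸ N/m = 221.5 MN/m
Final answer: k = 221.5 MN/m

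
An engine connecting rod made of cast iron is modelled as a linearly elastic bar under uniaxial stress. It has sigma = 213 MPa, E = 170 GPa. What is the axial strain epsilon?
Model: a linearly elastic bar under uniaxial stress, so epsilon = sigma / E.
Convert to SI units:
  sigma = 213 MPa = 2.13 × 10⁸ Pa
  E = 170 GPa = 1.7 × 10¹¹ Pa
Substitute:
  epsilon = (2.13 × 10⁸) / (1.7 × 10¹¹)
  epsilon = 0.001253
Final answer: epsilon = 0.001253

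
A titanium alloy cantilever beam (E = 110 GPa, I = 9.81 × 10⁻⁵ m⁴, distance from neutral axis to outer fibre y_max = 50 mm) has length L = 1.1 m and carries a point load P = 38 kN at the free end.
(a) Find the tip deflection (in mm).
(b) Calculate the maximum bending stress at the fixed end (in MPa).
(a) Tip deflection of a cantilever with an end point load: δ = P·L^3 / (3·E·I). Convert P = 38 kN = 38000 N, E = 110 GPa = 1.1 × 10¹¹ Pa.
  δ = (38000 × 1.1^3) / (3 × (1.1 × 10¹¹) × (9.81 × 10⁻⁵)) = 0.001562 m = 1.562 mm
(b) Maximum bending moment at the fixed end: M = P·L = 38000 × 1.1 = 41800 N·m. Convert y_max = 50 mm = 0.05 m.
  σ = M·y_max / I = (41800 × 0.05) / (9.81 × 10⁻⁵) = 2.13 × 10⁷ Pa = 21.3 MPa
Final answer: (a) δ = 1.562 mm, (b) σ = 21.3 MPa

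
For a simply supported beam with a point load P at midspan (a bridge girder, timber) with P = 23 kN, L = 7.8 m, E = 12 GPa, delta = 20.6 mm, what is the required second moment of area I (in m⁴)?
Model: a simply supported beam with a point load P at midspan, so delta = (P·L^3) / (48·E·I).
Solve for I: I = (P·L^3) / (48·delta·E).
Convert to SI units:
  P = 23 kN = 23000 N
  E = 12 GPa = 1.2 × 10¹⁰ Pa
  delta = 20.6 mm = 0.0206 m
Substitute:
  I = (23000 × 7.8^3) / (48 × 0.0206 × (1.2 × 10¹⁰))
  I = 0.0009199 m⁴
Final answer: I = 0.0009199 m⁴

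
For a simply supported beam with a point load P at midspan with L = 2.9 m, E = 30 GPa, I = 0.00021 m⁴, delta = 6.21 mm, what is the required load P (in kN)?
Model: a simply supported beam with a point load P at midspan, so delta = (P·L^3) / (48·E·I).
Solve for P: P = (48·delta·E·I) / L^3.
Convert to SI units:
  E = 30 GPa = 3 × 10¹⁰ Pa
  delta = 6.21 mm = 0.00621 m
Substitute:
  P = (48 × 0.00621 × (3 × 10¹⁰) × 0.00021) / 2.9^3
  P = 77000 N
Convert: P = 77000 N = 77 kN
Final answer: P = 77 kN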